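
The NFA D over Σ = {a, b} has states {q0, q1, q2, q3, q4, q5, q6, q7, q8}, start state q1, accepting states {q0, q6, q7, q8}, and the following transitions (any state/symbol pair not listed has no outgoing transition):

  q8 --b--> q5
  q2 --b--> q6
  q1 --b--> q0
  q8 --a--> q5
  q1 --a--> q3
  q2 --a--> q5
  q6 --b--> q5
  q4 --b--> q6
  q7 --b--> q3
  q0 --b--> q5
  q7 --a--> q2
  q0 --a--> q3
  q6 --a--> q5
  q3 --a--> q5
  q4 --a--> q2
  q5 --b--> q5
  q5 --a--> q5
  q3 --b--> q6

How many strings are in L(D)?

3

The useful subgraph on states {q0, q1, q3, q6} is acyclic, so L(D) is finite; the longest accepting path visits 4 useful states, giving maximum string length 3.
Counting accepting paths from q1 by length: 1 of length 1, 1 of length 2, 1 of length 3. Total 3.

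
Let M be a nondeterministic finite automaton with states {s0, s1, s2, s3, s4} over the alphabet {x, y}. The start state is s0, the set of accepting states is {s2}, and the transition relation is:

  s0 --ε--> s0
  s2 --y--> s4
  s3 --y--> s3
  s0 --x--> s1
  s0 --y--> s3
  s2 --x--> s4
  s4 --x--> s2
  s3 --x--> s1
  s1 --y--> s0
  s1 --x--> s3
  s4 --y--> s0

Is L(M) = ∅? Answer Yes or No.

The states reachable from the start state are {s0, s1, s3}.
None of the accepting states {s2} is reachable, so no string is accepted and L(M) = ∅.

Yes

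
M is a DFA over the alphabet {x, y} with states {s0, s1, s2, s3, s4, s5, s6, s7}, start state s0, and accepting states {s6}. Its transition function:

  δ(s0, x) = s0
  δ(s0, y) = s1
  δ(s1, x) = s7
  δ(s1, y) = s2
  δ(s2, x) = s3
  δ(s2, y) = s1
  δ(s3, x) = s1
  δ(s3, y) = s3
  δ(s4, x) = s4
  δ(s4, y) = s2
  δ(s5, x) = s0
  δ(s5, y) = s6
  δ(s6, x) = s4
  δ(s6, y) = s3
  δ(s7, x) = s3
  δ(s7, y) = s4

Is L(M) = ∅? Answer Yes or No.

Yes

The states reachable from the start state are {s0, s1, s2, s3, s4, s7}.
None of the accepting states {s6} is reachable, so no string is accepted and L(M) = ∅.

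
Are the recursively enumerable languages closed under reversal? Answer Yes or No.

Yes

Reverse the input and run the recogniser for L on it; this accepts exactly Lᴿ.
So the recursively enumerable languages are closed under reversal.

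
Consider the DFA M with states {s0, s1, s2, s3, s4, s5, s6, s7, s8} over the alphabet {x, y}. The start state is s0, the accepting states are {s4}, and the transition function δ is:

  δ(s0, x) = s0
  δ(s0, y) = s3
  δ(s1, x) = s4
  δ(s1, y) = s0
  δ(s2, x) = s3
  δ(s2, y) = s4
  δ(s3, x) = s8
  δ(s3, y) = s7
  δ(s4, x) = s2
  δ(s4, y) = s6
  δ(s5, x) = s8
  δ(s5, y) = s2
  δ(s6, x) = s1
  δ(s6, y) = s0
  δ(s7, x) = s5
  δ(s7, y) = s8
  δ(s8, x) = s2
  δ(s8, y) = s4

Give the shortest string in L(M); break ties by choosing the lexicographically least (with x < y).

yxy

A breadth-first search from s0 reaches an accepting state first via the path s0 → s3 → s8 → s4 on input yxy.
No string of length < 3 is accepted (BFS exhausts all shorter strings without reaching an accepting state), and yxy is the lexicographically least accepting string of length 3.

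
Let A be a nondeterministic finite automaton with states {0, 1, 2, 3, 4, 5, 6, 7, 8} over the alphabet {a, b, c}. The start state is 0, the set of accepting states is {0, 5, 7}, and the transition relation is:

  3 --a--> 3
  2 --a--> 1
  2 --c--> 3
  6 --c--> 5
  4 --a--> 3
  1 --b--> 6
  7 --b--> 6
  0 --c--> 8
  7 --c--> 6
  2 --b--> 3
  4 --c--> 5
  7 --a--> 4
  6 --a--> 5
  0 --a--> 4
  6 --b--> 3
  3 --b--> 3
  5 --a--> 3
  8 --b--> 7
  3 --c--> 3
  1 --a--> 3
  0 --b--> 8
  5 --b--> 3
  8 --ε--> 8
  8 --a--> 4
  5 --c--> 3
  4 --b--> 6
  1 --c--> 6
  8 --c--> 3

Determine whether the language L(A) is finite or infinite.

The useful states (reachable from 0 and able to reach an accepting state) are {0, 4, 5, 6, 7, 8}.
Restricted to these states the transition graph has no cycle, so every accepting path has bounded length and L is finite.

finite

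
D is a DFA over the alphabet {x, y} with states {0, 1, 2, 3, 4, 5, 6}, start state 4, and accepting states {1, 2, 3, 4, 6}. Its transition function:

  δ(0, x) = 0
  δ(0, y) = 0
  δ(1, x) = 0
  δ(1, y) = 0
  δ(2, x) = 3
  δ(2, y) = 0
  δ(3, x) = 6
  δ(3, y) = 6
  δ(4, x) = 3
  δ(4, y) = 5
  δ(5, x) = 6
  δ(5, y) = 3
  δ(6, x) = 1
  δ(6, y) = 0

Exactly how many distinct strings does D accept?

The useful subgraph on states {1, 3, 4, 5, 6} is acyclic, so L(D) is finite; the longest accepting path visits 5 useful states, giving maximum string length 4.
Counting accepting paths from 4 by length: 1 of length 0, 1 of length 1, 4 of length 2, 5 of length 3, 2 of length 4. Total 13.

13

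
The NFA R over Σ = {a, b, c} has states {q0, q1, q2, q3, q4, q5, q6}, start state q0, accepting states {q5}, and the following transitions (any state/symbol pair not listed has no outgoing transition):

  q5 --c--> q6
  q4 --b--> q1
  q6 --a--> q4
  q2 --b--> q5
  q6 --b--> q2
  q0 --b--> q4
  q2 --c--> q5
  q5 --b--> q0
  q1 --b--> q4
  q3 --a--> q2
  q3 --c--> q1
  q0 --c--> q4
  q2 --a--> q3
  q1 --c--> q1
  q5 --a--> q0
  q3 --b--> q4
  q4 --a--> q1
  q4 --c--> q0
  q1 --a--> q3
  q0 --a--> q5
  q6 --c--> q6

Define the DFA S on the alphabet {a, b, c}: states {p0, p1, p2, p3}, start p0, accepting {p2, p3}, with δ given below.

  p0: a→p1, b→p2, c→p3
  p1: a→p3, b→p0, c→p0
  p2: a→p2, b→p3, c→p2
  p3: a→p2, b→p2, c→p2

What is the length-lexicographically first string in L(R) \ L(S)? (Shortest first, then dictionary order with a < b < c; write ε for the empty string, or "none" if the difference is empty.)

The string a is accepted by R but not by S.
No shorter string lies in the difference, and a is the lexicographically first length-1 string in L(R) \ L(S).

a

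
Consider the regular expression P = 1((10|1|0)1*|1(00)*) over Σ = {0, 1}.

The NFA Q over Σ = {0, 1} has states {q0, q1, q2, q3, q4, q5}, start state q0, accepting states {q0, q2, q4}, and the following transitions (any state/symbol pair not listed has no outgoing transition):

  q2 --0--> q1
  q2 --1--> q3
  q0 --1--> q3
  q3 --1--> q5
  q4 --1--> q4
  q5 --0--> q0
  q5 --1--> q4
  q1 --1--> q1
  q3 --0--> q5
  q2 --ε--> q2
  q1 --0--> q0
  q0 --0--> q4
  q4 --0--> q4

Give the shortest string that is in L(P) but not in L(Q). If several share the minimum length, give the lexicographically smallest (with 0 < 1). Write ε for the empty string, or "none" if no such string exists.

The string 10 is accepted by P but not by Q.
No shorter string lies in the difference, and 10 is the lexicographically first length-2 string in L(P) \ L(Q).

10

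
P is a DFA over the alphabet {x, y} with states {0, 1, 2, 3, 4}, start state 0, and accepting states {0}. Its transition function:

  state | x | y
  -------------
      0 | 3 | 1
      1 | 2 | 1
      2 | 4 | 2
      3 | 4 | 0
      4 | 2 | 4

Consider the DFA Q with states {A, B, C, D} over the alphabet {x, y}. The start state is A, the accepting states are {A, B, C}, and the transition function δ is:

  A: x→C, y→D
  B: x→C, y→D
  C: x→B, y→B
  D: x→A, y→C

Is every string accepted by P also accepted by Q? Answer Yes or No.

Yes

Exploring the product automaton P × Q from the start pair (0, A), following both machines on each input symbol, reaches 14 state pairs: (0, A), (3, C), (1, D), (4, B), (0, B), (2, A), (1, C), (2, C), (4, D), (4, C), (2, D), (2, B), (1, B), (4, A).
P accepts in {0} and Q accepts in {A, B, C}. The reachable pairs whose P-component is accepting are (0, A), (0, B); in each of them the Q-component is accepting too, so the product for L(P) \ L(Q) (P-component accepting, Q-component rejecting) has no reachable accepting pair and the difference is empty.
Hence every string in L(P) is also in L(Q).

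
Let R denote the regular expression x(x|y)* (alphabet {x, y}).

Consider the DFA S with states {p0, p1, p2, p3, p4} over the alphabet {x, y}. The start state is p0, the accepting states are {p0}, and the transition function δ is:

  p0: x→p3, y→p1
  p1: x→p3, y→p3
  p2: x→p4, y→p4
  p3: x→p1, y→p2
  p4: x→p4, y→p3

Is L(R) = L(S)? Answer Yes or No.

The string x is accepted by R but rejected by S.
So L(R) ≠ L(S).

No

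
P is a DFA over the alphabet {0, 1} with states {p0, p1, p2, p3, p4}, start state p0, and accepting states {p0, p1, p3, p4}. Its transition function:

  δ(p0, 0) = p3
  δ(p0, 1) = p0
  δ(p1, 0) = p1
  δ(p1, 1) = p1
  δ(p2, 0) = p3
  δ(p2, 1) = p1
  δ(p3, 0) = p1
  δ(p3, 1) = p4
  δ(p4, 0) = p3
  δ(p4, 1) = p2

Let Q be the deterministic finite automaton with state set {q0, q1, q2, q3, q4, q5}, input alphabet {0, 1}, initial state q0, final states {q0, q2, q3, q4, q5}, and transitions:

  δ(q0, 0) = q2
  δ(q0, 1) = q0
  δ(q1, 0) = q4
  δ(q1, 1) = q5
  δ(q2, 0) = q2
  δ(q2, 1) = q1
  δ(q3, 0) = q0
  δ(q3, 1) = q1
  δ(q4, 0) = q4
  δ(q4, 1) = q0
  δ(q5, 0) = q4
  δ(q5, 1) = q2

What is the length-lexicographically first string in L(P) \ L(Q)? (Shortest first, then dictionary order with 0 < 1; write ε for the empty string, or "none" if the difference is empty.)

The string 01 is accepted by P but not by Q.
No shorter string lies in the difference, and 01 is the lexicographically first length-2 string in L(P) \ L(Q).

01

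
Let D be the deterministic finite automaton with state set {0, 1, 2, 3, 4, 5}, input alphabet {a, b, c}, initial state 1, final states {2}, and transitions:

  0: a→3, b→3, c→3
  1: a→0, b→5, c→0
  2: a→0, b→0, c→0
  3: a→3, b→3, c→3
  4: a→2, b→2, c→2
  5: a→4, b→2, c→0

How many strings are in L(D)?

4

The useful subgraph on states {1, 2, 4, 5} is acyclic, so L(D) is finite; the longest accepting path visits 4 useful states, giving maximum string length 3.
Counting accepting paths from 1 by length: 1 of length 2, 3 of length 3. Total 4.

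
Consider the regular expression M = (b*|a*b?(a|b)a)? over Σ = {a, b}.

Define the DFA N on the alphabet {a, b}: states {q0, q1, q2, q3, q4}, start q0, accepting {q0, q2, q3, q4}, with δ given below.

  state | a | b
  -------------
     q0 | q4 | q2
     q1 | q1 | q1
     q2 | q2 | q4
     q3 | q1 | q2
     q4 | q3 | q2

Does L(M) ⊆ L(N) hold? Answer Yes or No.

No

The string aaa is in L(M) but not in L(N).
So L(M) ⊄ L(N).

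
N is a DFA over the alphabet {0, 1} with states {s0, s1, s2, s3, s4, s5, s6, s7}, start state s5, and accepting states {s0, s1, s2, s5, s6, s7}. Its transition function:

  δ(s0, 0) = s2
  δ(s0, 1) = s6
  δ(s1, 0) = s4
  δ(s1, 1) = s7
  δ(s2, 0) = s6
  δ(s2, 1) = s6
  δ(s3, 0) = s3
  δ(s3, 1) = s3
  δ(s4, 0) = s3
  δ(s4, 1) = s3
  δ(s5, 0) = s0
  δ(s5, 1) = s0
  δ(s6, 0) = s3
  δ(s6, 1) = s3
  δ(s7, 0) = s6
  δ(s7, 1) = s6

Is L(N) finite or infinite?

The useful states (reachable from s5 and able to reach an accepting state) are {s0, s2, s5, s6}.
Restricted to these states the transition graph has no cycle, so every accepting path has bounded length and L is finite.

finite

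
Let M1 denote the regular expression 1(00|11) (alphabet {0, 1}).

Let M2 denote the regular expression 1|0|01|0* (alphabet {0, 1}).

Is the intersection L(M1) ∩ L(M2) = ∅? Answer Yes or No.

Yes

Converting the expression M1 to a DFA (subset construction, then merging equivalent states) gives the minimal DFA with states {r0, r1, r2, r3, r4, r5}, start state r0, accepting states {r5} and transitions r0: 0→r1, 1→r2; r1: 0→r1, 1→r1; r2: 0→r3, 1→r4; r3: 0→r5, 1→r1; r4: 0→r1, 1→r5; r5: 0→r1, 1→r1.
Converting the expression M2 to a DFA (subset construction, then merging equivalent states) gives the minimal DFA with states {t0, t1, t2, t3, t4}, start state t0, accepting states {t0, t1, t2, t3} and transitions t0: 0→t1, 1→t2; t1: 0→t3, 1→t2; t2: 0→t4, 1→t4; t3: 0→t3, 1→t4; t4: 0→t4, 1→t4.
Exploring the product automaton M1 × M2 from the start pair (r0, t0), following both machines on each input symbol, reaches 9 state pairs: (r0, t0), (r1, t1), (r2, t2), (r1, t3), (r1, t2), (r3, t4), (r4, t4), (r1, t4), (r5, t4).
M1 accepts in {r5} and M2 accepts in {t0, t1, t2, t3}; no reachable pair has both components accepting, so no string drives both machines to acceptance simultaneously and L(M1) ∩ L(M2) = ∅.
So no string is accepted by both, and the intersection is empty.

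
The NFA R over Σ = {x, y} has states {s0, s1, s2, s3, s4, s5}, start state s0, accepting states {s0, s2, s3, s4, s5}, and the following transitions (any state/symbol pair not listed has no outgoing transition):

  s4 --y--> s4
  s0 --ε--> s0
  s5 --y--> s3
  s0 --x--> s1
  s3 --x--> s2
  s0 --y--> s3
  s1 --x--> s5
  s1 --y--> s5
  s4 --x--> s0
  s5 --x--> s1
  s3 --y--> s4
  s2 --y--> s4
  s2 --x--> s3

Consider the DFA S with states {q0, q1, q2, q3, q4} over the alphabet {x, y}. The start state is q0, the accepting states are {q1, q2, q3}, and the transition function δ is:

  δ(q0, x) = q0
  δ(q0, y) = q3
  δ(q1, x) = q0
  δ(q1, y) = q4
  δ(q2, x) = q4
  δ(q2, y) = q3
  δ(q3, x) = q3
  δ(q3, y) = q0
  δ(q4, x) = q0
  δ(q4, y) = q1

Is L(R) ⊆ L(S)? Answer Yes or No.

The empty string ε is in L(R) but not in L(S).
So L(R) ⊄ L(S).

No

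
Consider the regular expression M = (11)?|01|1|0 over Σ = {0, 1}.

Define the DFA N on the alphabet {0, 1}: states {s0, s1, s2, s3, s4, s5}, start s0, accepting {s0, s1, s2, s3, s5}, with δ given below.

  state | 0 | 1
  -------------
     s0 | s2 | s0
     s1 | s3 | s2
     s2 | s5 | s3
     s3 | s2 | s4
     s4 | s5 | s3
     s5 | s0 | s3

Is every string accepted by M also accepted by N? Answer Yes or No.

Yes

Converting the expression M to a DFA (subset construction, then merging equivalent states) gives the minimal DFA with states {m0, m1, m2, m3}, start state m0, accepting states {m0, m1, m3} and transitions m0: 0→m1, 1→m1; m1: 0→m2, 1→m3; m2: 0→m2, 1→m2; m3: 0→m2, 1→m2.
Exploring the product automaton M × N from the start pair (m0, s0), following both machines on each input symbol, reaches 10 state pairs: (m0, s0), (m1, s2), (m1, s0), (m2, s5), (m3, s3), (m2, s2), (m3, s0), (m2, s0), (m2, s3), (m2, s4).
M accepts in {m0, m1, m3} and N accepts in {s0, s1, s2, s3, s5}. The reachable pairs whose M-component is accepting are (m0, s0), (m1, s2), (m1, s0), (m3, s3), (m3, s0); in each of them the N-component is accepting too, so the product for L(M) \ L(N) (M-component accepting, N-component rejecting) has no reachable accepting pair and the difference is empty.
Hence every string in L(M) is also in L(N).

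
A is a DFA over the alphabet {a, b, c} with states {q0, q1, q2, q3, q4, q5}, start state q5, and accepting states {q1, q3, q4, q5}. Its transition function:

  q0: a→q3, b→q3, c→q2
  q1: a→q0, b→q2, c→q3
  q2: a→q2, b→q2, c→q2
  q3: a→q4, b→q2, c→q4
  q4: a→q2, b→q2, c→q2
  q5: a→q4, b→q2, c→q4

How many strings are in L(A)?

The useful subgraph on states {q4, q5} is acyclic, so L(A) is finite; the longest accepting path visits 2 useful states, giving maximum string length 1.
Counting accepting paths from q5 by length: 1 of length 0, 2 of length 1. Total 3.

3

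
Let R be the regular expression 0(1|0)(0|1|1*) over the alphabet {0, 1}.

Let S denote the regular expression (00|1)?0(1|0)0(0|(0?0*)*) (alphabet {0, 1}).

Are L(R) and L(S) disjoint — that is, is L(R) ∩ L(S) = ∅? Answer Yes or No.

The string 000 is accepted by both R and S.
Hence L(R) ∩ L(S) ≠ ∅.

No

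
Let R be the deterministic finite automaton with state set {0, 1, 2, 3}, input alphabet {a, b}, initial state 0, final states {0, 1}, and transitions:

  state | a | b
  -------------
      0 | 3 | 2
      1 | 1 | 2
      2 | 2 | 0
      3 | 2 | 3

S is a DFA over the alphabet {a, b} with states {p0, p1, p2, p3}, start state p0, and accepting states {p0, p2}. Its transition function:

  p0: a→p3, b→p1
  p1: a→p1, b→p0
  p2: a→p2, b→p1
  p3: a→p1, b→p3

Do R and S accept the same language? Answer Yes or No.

Exploring the product automaton R × S from the start pair (0, p0), following both machines on each input symbol, reaches 3 state pairs: (0, p0), (3, p3), (2, p1).
R accepts in {0, 1} and S accepts in {p0, p2}. In every reachable pair the two components are either both accepting — (0, p0) — or both non-accepting, so no string is accepted by exactly one of the machines: L(R) \ L(S) and L(S) \ L(R) are both empty.
Hence every string is accepted by R iff it is accepted by S, and the two languages coincide.

Yes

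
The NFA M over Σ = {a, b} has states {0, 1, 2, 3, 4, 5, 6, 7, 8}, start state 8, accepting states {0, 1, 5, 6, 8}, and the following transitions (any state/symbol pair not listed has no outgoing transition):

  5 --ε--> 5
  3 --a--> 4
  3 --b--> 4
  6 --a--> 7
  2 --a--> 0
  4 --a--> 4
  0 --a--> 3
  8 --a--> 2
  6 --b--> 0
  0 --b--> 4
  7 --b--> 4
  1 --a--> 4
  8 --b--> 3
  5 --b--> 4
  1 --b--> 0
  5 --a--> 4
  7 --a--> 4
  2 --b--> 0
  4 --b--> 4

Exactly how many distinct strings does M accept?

The useful subgraph on states {0, 2, 8} is acyclic, so L(M) is finite; the longest accepting path visits 3 useful states, giving maximum string length 2.
Counting accepting paths from 8 by length: 1 of length 0, 2 of length 2. Total 3.

3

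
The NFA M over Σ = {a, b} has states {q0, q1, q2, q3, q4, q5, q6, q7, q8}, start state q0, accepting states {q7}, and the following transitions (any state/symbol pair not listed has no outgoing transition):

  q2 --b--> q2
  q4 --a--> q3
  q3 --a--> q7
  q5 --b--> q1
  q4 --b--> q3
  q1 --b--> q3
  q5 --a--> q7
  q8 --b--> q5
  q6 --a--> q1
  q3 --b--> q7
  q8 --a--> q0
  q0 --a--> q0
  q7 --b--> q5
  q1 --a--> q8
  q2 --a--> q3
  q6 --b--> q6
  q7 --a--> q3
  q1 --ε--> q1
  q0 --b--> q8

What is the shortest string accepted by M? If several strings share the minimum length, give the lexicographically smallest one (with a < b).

A breadth-first search from q0 reaches an accepting state first via the path q0 → q8 → q5 → q7 on input bba.
No string of length < 3 is accepted (BFS exhausts all shorter strings without reaching an accepting state), and bba is the lexicographically least accepting string of length 3.

bba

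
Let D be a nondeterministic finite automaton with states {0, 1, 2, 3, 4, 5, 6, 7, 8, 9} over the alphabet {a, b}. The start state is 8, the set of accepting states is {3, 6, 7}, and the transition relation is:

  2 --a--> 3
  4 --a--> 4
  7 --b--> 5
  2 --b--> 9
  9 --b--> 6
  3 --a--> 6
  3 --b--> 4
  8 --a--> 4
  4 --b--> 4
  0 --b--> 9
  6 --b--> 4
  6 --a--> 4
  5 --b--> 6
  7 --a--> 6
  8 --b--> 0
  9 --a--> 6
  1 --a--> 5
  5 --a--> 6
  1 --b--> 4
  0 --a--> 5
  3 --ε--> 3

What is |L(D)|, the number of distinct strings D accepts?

4

The useful subgraph on states {0, 5, 6, 8, 9} is acyclic, so L(D) is finite; the longest accepting path visits 4 useful states, giving maximum string length 3.
Counting accepting paths from 8 by length: 4 of length 3. Total 4.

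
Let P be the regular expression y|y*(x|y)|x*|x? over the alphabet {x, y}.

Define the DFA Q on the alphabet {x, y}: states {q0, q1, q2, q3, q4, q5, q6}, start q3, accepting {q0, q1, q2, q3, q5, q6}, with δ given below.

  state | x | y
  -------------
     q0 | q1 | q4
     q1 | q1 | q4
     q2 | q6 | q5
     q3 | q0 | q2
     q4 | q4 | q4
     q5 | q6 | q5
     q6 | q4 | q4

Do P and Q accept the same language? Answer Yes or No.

Yes

Converting the expression P to a DFA (subset construction, then merging equivalent states) gives the minimal DFA with states {p0, p1, p2, p3, p4}, start state p0, accepting states {p0, p1, p2, p4} and transitions p0: x→p1, y→p2; p1: x→p1, y→p3; p2: x→p4, y→p2; p3: x→p3, y→p3; p4: x→p3, y→p3.
Exploring the product automaton P × Q from the start pair (p0, q3), following both machines on each input symbol, reaches 7 state pairs: (p0, q3), (p1, q0), (p2, q2), (p1, q1), (p3, q4), (p4, q6), (p2, q5).
P accepts in {p0, p1, p2, p4} and Q accepts in {q0, q1, q2, q3, q5, q6}. In every reachable pair the two components are either both accepting — (p0, q3), (p1, q0), (p2, q2), (p1, q1), (p4, q6), (p2, q5) — or both non-accepting, so no string is accepted by exactly one of the machines: L(P) \ L(Q) and L(Q) \ L(P) are both empty.
Hence every string is accepted by P iff it is accepted by Q, and the two languages coincide.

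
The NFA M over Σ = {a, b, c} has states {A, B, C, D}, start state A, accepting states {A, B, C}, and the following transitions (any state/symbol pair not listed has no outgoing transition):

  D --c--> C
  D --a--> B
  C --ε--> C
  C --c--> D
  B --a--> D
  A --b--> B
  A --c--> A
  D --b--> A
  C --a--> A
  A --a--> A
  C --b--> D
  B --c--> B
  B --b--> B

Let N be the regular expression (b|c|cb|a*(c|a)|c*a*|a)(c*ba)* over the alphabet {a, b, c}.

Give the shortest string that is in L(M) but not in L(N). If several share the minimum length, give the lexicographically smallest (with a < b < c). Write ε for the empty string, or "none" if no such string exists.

The string ab is accepted by M but not by N.
No shorter string lies in the difference, and ab is the lexicographically first length-2 string in L(M) \ L(N).

ab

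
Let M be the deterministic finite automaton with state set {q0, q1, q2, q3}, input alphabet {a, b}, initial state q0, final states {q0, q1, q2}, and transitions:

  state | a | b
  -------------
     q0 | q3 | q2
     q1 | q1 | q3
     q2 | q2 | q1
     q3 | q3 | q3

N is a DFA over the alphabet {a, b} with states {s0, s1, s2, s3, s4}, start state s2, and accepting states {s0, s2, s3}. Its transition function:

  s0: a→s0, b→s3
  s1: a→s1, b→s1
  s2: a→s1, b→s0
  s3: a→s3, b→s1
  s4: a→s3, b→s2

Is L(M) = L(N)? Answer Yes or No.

Yes

Exploring the product automaton M × N from the start pair (q0, s2), following both machines on each input symbol, reaches 4 state pairs: (q0, s2), (q3, s1), (q2, s0), (q1, s3).
M accepts in {q0, q1, q2} and N accepts in {s0, s2, s3}. In every reachable pair the two components are either both accepting — (q0, s2), (q2, s0), (q1, s3) — or both non-accepting, so no string is accepted by exactly one of the machines: L(M) \ L(N) and L(N) \ L(M) are both empty.
Hence every string is accepted by M iff it is accepted by N, and the two languages coincide.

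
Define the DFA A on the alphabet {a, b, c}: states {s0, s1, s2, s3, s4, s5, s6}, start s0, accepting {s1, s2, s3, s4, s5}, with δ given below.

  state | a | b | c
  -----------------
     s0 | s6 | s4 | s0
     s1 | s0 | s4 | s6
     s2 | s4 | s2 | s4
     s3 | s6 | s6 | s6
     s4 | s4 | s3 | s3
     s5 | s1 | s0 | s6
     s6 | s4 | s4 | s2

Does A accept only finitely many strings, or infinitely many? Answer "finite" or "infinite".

State s0 is reachable from the start and can reach an accepting state, and it lies on the cycle s0 → s0.
Traversing that cycle any number of times yields accepted strings of unbounded length, so the language is infinite.

infinite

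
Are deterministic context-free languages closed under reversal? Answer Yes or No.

No

L = {c bⁿaⁿ : n≥0} ∪ {d b²ⁿaⁿ : n≥0} is a DCFL: the first symbol tells a deterministic PDA whether to pop one or two b's per a. Its reversal Lᴿ = {aⁿbⁿ c : n≥0} ∪ {aⁿb²ⁿ d : n≥0} is not. DCFLs are closed under right quotient by regular languages, and Lᴿ/{c, d} = {aⁿbⁿ : n≥0} ∪ {aⁿb²ⁿ : n≥0} — the standard context-free language accepted by no deterministic PDA (intuitively the machine would have to commit to a b-to-a ratio before the distinguishing marker arrives; formally, a DPDA for it would have a single run on aⁿb²ⁿ, accepting after the prefix aⁿbⁿ and accepting again after n more b's; an ordinary PDA that simulates it on a's and b's and, at any moment when it is accepting, may switch to reading only a fresh letter e while feeding each e to the simulation as a b, would accept aⁱbʲeᵏ (k≥1) exactly when both aⁱbʲ and aⁱbʲ⁺ᵏ are in the language, i.e. its language intersected with the regular set a*b*e⁺ would be exactly {aⁿbⁿeⁿ : n≥1} — impossible, since context-free languages are closed under intersection with regular sets and {aⁿbⁿeⁿ} is not context-free). So Lᴿ cannot be a DCFL.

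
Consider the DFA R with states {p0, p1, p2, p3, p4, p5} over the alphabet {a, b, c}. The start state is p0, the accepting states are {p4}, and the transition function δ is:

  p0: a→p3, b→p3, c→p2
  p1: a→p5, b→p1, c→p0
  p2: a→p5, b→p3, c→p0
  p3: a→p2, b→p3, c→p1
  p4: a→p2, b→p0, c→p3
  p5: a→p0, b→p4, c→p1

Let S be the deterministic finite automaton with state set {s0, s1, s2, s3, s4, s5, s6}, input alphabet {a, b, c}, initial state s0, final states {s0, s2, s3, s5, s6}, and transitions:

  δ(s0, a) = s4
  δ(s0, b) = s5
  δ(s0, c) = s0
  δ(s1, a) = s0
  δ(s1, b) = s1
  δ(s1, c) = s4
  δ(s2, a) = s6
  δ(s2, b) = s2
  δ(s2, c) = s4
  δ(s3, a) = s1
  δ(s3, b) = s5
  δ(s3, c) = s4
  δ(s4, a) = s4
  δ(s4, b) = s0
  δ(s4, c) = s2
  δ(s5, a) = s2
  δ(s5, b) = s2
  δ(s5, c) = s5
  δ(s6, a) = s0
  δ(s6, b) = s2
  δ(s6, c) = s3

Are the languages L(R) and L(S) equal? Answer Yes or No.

No

The string acacab is accepted by R but rejected by S.
So L(R) ≠ L(S).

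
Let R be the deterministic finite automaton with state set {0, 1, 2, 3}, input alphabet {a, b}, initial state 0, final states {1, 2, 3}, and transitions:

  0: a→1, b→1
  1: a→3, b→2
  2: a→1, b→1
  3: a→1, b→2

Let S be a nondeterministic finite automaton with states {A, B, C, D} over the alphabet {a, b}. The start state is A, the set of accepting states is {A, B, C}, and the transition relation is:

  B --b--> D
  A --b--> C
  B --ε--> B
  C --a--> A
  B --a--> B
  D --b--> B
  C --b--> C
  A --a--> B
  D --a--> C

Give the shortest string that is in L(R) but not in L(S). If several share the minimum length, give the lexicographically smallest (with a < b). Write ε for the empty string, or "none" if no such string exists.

ab

The string ab is accepted by R but not by S.
No shorter string lies in the difference, and ab is the lexicographically first length-2 string in L(R) \ L(S).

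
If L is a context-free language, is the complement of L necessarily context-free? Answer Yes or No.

No

CFLs are closed under union, so if they were also closed under complement they would be closed under intersection by De Morgan (L₁ ∩ L₂ is the complement of the union of the complements). But {aⁿbⁿcᵐ} ∩ {aᵐbⁿcⁿ} = {aⁿbⁿcⁿ} is not context-free although both operands are.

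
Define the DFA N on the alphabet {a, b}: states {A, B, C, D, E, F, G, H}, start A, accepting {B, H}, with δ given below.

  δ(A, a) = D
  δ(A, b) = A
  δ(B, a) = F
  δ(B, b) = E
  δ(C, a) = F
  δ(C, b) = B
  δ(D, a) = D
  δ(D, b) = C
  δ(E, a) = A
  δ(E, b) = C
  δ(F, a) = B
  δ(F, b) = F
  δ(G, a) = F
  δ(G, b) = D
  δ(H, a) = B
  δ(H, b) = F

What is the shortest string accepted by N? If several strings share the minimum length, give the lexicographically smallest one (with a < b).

abb

A breadth-first search from A reaches an accepting state first via the path A → D → C → B on input abb.
No string of length < 3 is accepted (BFS exhausts all shorter strings without reaching an accepting state), and abb is the lexicographically least accepting string of length 3.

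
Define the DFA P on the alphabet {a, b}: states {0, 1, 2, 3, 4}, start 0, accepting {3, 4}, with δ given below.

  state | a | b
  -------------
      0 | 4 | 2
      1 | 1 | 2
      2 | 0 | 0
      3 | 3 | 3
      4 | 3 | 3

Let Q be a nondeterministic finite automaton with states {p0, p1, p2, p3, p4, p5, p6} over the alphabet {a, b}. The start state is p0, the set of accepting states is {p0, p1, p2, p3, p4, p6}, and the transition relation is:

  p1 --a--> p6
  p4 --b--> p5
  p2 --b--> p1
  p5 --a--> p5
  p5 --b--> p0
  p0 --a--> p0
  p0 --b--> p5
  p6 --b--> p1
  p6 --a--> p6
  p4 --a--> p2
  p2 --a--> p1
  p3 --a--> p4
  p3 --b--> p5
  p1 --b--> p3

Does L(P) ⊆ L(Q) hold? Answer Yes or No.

The string ab is in L(P) but not in L(Q).
So L(P) ⊄ L(Q).

No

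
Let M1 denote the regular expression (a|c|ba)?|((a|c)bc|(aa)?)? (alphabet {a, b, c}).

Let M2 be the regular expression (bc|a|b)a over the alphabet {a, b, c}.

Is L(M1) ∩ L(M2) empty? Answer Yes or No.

No

The string aa is accepted by both M1 and M2.
Hence L(M1) ∩ L(M2) ≠ ∅.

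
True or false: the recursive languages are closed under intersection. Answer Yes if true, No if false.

Yes

Run both deciders on the input and accept iff both accept; the combined machine always halts.
So the recursive languages are closed under intersection.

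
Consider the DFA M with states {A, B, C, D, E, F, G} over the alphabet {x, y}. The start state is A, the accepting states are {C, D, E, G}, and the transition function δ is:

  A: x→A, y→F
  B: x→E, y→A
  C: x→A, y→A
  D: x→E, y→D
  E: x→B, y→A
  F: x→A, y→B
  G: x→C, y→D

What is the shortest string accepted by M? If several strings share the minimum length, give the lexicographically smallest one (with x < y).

A breadth-first search from A reaches an accepting state first via the path A → F → B → E on input yyx.
No string of length < 3 is accepted (BFS exhausts all shorter strings without reaching an accepting state), and yyx is the lexicographically least accepting string of length 3.

yyx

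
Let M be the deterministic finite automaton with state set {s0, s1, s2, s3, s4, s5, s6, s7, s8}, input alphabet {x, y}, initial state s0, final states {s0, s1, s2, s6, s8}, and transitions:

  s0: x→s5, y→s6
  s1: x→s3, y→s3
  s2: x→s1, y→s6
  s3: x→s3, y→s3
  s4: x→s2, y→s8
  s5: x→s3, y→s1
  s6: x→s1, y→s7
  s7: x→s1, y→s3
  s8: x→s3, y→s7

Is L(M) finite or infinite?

finite

The useful states (reachable from s0 and able to reach an accepting state) are {s0, s1, s5, s6, s7}.
Restricted to these states the transition graph has no cycle, so every accepting path has bounded length and L is finite.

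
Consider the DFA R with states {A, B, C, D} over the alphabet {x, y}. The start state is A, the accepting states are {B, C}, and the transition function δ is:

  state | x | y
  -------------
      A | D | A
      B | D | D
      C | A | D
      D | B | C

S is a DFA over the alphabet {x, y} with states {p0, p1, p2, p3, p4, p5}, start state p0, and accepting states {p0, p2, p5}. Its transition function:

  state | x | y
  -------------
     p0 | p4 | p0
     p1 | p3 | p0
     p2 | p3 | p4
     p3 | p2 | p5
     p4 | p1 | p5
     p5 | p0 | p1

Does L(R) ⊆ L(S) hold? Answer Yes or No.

No

The string xx is in L(R) but not in L(S).
So L(R) ⊄ L(S).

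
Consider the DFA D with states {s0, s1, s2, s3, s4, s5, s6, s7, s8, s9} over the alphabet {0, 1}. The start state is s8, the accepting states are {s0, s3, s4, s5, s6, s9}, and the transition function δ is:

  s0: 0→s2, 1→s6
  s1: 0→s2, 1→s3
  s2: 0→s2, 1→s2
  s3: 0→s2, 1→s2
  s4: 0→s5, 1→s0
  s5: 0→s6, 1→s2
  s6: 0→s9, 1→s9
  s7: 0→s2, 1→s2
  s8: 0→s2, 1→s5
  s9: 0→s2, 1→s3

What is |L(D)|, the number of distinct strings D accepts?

The useful subgraph on states {s3, s5, s6, s8, s9} is acyclic, so L(D) is finite; the longest accepting path visits 5 useful states, giving maximum string length 4.
Counting accepting paths from s8 by length: 1 of length 1, 1 of length 2, 2 of length 3, 2 of length 4. Total 6.

6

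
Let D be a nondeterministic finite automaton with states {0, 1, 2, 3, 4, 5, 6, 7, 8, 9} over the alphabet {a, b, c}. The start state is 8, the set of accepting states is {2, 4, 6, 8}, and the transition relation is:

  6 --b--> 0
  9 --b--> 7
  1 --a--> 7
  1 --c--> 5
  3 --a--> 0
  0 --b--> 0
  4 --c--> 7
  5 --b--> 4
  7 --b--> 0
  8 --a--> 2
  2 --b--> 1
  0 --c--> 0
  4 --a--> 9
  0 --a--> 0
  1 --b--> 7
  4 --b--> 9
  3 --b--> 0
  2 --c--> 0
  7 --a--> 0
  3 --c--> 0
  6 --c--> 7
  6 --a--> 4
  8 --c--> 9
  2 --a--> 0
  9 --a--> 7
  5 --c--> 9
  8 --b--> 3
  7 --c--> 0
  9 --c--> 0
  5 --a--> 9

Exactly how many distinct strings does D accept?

The useful subgraph on states {1, 2, 4, 5, 8} is acyclic, so L(D) is finite; the longest accepting path visits 5 useful states, giving maximum string length 4.
Counting accepting paths from 8 by length: 1 of length 0, 1 of length 1, 1 of length 4. Total 3.

3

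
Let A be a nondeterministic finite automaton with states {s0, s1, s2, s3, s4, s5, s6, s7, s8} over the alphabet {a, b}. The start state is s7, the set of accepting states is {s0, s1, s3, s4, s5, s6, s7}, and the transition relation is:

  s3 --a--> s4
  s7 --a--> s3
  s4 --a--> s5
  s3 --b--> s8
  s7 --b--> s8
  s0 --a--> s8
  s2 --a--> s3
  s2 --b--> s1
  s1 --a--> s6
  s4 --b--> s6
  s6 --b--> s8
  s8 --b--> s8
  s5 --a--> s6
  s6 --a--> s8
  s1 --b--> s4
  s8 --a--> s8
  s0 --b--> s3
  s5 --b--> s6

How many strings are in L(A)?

7

The useful subgraph on states {s3, s4, s5, s6, s7} is acyclic, so L(A) is finite; the longest accepting path visits 5 useful states, giving maximum string length 4.
Counting accepting paths from s7 by length: 1 of length 0, 1 of length 1, 1 of length 2, 2 of length 3, 2 of length 4. Total 7.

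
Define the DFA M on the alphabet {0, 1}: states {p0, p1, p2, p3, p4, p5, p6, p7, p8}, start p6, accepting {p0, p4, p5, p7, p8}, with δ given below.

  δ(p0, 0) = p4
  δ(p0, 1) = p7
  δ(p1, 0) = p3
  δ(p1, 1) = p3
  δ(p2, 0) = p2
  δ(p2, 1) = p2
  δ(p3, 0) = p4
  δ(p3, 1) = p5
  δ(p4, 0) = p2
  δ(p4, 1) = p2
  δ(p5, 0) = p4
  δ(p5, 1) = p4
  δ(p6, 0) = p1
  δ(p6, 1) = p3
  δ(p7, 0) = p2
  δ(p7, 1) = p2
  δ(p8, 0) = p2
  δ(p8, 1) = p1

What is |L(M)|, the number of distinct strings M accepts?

12

The useful subgraph on states {p1, p3, p4, p5, p6} is acyclic, so L(M) is finite; the longest accepting path visits 5 useful states, giving maximum string length 4.
Counting accepting paths from p6 by length: 2 of length 2, 6 of length 3, 4 of length 4. Total 12.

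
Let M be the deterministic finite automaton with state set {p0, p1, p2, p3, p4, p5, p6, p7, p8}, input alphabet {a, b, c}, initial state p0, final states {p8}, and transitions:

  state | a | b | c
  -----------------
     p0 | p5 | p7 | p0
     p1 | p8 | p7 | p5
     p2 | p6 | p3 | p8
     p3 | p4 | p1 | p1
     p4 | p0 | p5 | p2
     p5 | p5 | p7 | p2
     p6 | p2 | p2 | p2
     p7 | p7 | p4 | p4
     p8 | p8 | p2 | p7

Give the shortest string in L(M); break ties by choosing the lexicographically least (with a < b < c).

acc

A breadth-first search from p0 reaches an accepting state first via the path p0 → p5 → p2 → p8 on input acc.
No string of length < 3 is accepted (BFS exhausts all shorter strings without reaching an accepting state), and acc is the lexicographically least accepting string of length 3.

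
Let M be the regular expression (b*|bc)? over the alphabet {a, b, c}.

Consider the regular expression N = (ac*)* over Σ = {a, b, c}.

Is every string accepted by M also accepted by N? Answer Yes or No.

The string b is in L(M) but not in L(N).
So L(M) ⊄ L(N).

No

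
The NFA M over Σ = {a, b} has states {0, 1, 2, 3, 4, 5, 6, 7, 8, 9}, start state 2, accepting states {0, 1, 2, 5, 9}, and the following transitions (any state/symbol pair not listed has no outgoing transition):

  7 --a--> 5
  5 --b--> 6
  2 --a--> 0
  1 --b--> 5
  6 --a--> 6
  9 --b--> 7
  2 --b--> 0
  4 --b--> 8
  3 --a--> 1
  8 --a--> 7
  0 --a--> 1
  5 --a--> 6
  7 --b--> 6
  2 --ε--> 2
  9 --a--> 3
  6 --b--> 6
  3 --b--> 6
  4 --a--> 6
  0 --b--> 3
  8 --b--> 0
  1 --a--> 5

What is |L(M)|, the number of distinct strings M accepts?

15

The useful subgraph on states {0, 1, 2, 3, 5} is acyclic, so L(M) is finite; the longest accepting path visits 5 useful states, giving maximum string length 4.
Counting accepting paths from 2 by length: 1 of length 0, 2 of length 1, 2 of length 2, 6 of length 3, 4 of length 4. Total 15.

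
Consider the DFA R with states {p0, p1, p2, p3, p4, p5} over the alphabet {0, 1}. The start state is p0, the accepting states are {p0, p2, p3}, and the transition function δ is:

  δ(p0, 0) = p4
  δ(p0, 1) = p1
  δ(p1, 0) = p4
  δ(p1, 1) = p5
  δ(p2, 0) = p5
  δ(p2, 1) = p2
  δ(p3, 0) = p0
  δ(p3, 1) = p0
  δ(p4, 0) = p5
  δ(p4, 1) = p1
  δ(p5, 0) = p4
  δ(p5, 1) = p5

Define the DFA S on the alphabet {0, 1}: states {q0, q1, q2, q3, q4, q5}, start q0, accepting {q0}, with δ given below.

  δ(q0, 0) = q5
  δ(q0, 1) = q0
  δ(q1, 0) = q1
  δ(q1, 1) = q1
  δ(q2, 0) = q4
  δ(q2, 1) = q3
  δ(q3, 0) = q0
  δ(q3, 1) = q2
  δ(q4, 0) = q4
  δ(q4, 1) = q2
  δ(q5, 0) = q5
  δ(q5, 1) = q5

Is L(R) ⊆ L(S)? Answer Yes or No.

Yes

Exploring the product automaton R × S from the start pair (p0, q0), following both machines on each input symbol, reaches 6 state pairs: (p0, q0), (p4, q5), (p1, q0), (p5, q5), (p1, q5), (p5, q0).
R accepts in {p0, p2, p3} and S accepts in {q0}. The reachable pairs whose R-component is accepting are (p0, q0); in each of them the S-component is accepting too, so the product for L(R) \ L(S) (R-component accepting, S-component rejecting) has no reachable accepting pair and the difference is empty.
Hence every string in L(R) is also in L(S).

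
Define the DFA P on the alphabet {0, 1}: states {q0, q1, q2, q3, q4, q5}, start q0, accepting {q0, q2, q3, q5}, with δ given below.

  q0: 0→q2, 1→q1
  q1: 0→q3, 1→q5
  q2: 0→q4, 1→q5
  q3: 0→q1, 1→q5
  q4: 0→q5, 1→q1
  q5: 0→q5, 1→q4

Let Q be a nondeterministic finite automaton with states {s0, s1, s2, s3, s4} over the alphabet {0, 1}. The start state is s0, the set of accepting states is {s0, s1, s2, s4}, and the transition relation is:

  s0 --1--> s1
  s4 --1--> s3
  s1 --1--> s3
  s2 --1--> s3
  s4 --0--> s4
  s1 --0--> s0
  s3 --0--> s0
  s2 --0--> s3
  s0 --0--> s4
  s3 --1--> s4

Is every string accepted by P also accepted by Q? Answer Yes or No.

No

The string 01 is in L(P) but not in L(Q).
So L(P) ⊄ L(Q).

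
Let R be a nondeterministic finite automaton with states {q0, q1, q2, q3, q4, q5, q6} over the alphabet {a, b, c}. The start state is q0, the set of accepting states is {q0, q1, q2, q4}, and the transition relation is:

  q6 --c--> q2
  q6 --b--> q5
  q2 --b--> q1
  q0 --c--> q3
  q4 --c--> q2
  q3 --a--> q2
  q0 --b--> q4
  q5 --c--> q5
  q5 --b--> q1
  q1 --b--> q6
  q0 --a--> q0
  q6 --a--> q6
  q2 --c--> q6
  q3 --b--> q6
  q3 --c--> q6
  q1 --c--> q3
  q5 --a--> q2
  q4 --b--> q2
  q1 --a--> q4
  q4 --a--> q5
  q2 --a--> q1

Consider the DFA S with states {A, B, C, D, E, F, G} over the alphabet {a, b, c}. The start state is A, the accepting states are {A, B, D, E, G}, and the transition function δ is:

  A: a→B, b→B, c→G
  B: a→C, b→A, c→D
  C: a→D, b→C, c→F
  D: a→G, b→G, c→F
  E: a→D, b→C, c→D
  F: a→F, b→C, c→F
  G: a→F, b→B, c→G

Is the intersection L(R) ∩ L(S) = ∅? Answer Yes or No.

The empty string ε is accepted by both R and S.
Hence L(R) ∩ L(S) ≠ ∅.

No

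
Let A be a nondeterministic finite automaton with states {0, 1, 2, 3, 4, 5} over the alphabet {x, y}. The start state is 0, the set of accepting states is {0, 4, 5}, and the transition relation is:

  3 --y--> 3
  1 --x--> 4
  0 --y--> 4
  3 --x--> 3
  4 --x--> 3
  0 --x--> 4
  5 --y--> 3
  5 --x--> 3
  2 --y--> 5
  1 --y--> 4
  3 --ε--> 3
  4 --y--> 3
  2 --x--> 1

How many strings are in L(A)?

The useful subgraph on states {0, 4} is acyclic, so L(A) is finite; the longest accepting path visits 2 useful states, giving maximum string length 1.
Counting accepting paths from 0 by length: 1 of length 0, 2 of length 1. Total 3.

3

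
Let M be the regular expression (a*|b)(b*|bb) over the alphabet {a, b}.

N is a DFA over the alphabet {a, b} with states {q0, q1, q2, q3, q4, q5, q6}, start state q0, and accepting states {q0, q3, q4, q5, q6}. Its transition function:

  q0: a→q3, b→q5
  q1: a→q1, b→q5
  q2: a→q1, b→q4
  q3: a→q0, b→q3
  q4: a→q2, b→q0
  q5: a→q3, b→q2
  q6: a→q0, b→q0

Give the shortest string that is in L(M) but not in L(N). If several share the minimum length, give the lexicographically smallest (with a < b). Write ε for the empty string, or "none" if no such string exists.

bb

The string bb is accepted by M but not by N.
No shorter string lies in the difference, and bb is the lexicographically first length-2 string in L(M) \ L(N).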